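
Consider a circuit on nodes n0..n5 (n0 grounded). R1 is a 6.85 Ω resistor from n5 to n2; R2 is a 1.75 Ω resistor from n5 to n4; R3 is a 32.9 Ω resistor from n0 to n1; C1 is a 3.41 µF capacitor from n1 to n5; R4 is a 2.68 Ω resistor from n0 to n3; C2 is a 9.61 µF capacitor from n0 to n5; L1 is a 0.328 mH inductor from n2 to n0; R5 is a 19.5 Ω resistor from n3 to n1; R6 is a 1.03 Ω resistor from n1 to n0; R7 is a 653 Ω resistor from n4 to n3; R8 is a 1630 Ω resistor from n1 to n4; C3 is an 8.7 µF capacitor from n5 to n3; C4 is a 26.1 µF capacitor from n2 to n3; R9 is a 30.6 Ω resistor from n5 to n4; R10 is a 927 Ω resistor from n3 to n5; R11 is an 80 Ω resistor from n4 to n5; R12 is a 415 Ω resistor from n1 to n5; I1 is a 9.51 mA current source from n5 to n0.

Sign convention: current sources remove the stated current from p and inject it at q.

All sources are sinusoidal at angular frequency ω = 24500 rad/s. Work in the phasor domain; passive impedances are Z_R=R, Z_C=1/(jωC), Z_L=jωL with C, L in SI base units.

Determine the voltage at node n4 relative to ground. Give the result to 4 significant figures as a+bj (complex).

MNA unknowns: 5 node voltages V₁..V_5
R1: Y=0.1460+0.000j on G[5,2]
R2: Y=0.5714+0.000j on G[5,4]
R3: Y=0.03040+0.000j on G[0,1]
C1: Y=0.000+0.08354j on G[1,5]
R4: Y=0.3731+0.000j on G[0,3]
C2: Y=0.000+0.2354j on G[0,5]
L1: Y=0.000-0.1244j on G[2,0]
R5: Y=0.05128+0.000j on G[3,1]
R6: Y=0.9709+0.000j on G[1,0]
R7: Y=0.001531+0.000j on G[4,3]
R8: Y=0.0006135+0.000j on G[1,4]
C3: Y=0.000+0.2132j on G[5,3]
C4: Y=0.000+0.6395j on G[2,3]
R9: Y=0.03268+0.000j on G[5,4]
R10: Y=0.001079+0.000j on G[3,5]
R11: Y=0.01250+0.000j on G[4,5]
R12: Y=0.002410+0.000j on G[1,5]
I1: z[5]−=0.00951, z[0]+=0.00951
solve → V1=-0.002015-0.0002792j, V2=-0.007738+0.004423j, V3=-0.009562+0.003427j, V4=-0.008330+0.01895j, V5=-0.008333+0.01901j

-0.008330+0.01895j V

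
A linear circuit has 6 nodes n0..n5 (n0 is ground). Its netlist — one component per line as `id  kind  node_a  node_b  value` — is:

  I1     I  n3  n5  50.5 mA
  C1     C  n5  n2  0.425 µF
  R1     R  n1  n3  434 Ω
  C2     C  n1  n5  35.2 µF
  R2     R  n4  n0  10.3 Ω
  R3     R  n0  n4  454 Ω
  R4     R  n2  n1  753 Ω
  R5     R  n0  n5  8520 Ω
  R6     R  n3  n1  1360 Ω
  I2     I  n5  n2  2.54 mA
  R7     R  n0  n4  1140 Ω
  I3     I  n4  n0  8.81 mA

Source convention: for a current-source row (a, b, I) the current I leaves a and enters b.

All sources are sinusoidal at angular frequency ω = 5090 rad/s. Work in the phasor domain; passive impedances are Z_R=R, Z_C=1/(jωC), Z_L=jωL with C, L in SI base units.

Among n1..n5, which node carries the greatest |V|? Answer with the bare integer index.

3

Apply KCL at each of the 5 non-ground nodes and solve the resulting linear system.
Node n1: branches {R1, C2, R4, R6} → V_1 = -0.007786+0.2770j
Node n2: branches {C1, R4, I2} → V_2 = 0.6449-0.7735j
Node n3: branches {I1, R1, R6} → V_3 = -16.62+0.2770j
Node n4: branches {R2, R3, R7, I3} → V_4 = -0.08795+0.000j
Node n5: branches {I1, C1, C2, R5, I2} → V_5 = 0.000+0.000j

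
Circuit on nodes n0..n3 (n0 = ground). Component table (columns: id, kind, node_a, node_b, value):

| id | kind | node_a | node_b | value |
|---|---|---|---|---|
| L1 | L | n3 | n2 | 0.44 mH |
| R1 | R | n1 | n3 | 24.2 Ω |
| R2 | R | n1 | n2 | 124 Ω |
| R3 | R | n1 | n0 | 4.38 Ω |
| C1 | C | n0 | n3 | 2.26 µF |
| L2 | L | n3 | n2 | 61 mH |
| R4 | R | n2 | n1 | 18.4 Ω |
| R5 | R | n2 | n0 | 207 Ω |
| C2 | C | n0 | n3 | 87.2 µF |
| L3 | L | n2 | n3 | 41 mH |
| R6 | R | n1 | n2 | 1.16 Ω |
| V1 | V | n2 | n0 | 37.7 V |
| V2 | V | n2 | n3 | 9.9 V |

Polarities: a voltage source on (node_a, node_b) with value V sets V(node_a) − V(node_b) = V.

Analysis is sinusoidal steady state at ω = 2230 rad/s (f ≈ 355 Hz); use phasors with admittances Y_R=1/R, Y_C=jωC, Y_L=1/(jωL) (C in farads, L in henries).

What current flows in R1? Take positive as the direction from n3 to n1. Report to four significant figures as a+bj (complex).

-0.09708+0.000j A

MNA unknowns: 3 node voltages V₁..V_3 plus 2 source currents (V1, V2)
L1: Y=0.000-1.019j on G[3,2]
R1: Y=0.04132+0.000j on G[1,3]
R2: Y=0.008065+0.000j on G[1,2]
R3: Y=0.2283+0.000j on G[1,0]
C1: Y=0.000+0.005040j on G[0,3]
L2: Y=0.000-0.007351j on G[3,2]
R4: Y=0.05435+0.000j on G[2,1]
R5: Y=0.004831+0.000j on G[2,0]
C2: Y=0.000+0.1945j on G[0,3]
L3: Y=0.000-0.01094j on G[2,3]
R6: Y=0.8621+0.000j on G[1,2]
V1: row V2−V0=37.7, i_V1 at 2,0
V2: row V2−V3=9.9, i_V2 at 2,3
solve → V1=30.15+0.000j, V2=37.70+0.000j, V3=27.80+0.000j
aux → i_V1=-7.066-5.546j, i_V2=-0.09708+15.82j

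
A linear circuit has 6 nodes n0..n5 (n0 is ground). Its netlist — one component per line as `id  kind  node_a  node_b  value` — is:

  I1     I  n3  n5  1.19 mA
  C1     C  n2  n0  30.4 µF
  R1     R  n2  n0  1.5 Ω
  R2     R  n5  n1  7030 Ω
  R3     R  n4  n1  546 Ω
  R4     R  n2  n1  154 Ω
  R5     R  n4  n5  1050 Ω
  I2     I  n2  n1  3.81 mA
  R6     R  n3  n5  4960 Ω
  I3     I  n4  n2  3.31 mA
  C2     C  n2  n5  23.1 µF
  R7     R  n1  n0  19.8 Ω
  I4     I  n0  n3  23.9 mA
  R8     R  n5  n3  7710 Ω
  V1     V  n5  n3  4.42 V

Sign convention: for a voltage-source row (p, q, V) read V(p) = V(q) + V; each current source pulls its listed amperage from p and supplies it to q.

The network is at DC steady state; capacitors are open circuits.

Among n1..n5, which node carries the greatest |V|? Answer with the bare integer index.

5

Element admittances at DC:
  I1: injects 0.00119 A into n5 (from n3)
  Y(C1) = 0.000 S between n2,n0
  Y(R1) = 0.6667 S between n2,n0
  Y(R2) = 0.0001422 S between n5,n1
  Y(R3) = 0.001832 S between n4,n1
  Y(R4) = 0.006494 S between n2,n1
  Y(R5) = 0.0009524 S between n4,n5
  I2: injects 0.00381 A into n1 (from n2)
  Y(R6) = 0.0002016 S between n3,n5
  I3: injects 0.00331 A into n2 (from n4)
  Y(C2) = 0.000 S between n2,n5
  Y(R7) = 0.05051 S between n1,n0
  I4: injects 0.0239 A into n3 (from n0)
  Y(R8) = 0.0001297 S between n5,n3
  V1: constraint V(n5)−V(n3) = 4.42
Assemble and solve the 6×6 MNA system:
  V(n1)=0.4285  V(n2)=0.003390  V(n3)=25.62  V(n4)=9.371  V(n5)=30.04
  i(V1)=-0.02417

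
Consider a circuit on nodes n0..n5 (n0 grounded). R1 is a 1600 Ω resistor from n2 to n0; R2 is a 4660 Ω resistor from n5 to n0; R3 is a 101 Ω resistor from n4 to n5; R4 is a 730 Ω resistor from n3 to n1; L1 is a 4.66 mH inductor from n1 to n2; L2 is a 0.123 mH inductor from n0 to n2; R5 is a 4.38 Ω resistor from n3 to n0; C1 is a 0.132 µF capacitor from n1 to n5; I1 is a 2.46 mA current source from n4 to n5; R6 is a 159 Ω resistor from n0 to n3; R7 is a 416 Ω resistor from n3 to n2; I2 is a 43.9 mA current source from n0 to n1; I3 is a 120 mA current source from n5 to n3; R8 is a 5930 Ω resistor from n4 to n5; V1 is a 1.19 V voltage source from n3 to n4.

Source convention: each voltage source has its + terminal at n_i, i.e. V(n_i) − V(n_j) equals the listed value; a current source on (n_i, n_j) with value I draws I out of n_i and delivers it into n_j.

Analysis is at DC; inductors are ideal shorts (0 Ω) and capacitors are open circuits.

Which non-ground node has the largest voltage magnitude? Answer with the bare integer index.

5

Element admittances at DC:
  Y(R1) = 0.0006250 S between n2,n0
  Y(R2) = 0.0002146 S between n5,n0
  Y(R3) = 0.009901 S between n4,n5
  Y(R4) = 0.001370 S between n3,n1
  L1: short n1↔n2 (DC inductor)
  L2: short n0↔n2 (DC inductor)
  Y(R5) = 0.2283 S between n3,n0
  Y(C1) = 0.000 S between n1,n5
  I1: injects 0.00246 A into n5 (from n4)
  Y(R6) = 0.006289 S between n0,n3
  Y(R7) = 0.002404 S between n3,n2
  I2: injects 0.0439 A into n1 (from n0)
  I3: injects 0.12 A into n3 (from n5)
  Y(R8) = 0.0001686 S between n4,n5
  V1: constraint V(n3)−V(n4) = 1.19
Assemble and solve the 8×8 MNA system:
  V(n1)=0.000  V(n2)=0.000  V(n3)=0.01133  V(n4)=-1.179  V(n5)=-12.58
  i(L1)=0.04392  i(L2)=-0.04394  i(V1)=0.1173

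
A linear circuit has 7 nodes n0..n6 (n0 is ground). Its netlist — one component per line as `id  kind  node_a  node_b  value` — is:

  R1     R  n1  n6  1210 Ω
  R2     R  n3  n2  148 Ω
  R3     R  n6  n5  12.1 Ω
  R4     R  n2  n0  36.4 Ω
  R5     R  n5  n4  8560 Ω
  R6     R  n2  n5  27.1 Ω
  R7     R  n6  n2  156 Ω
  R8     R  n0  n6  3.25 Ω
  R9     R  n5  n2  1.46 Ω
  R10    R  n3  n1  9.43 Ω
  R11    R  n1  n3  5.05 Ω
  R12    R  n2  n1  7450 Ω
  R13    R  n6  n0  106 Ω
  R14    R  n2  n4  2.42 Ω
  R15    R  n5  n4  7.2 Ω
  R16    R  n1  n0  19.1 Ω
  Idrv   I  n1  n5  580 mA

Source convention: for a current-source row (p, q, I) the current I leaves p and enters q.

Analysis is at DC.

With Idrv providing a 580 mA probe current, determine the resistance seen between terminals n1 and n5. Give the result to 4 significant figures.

R_eq = 24.51 Ω

Element admittances at DC:
  Y(R1) = 0.0008264 S between n1,n6
  Y(R2) = 0.006757 S between n3,n2
  Y(R3) = 0.08264 S between n6,n5
  Y(R4) = 0.02747 S between n2,n0
  Y(R5) = 0.0001168 S between n5,n4
  Y(R6) = 0.03690 S between n2,n5
  Y(R7) = 0.006410 S between n6,n2
  Y(R8) = 0.3077 S between n0,n6
  Y(R9) = 0.6849 S between n5,n2
  Y(R10) = 0.1060 S between n3,n1
  Y(R11) = 0.1980 S between n1,n3
  Y(R12) = 0.0001342 S between n2,n1
  Y(R13) = 0.009434 S between n6,n0
  Y(R14) = 0.4132 S between n2,n4
  Y(R15) = 0.1389 S between n5,n4
  Y(R16) = 0.05236 S between n1,n0
  Idrv: injects 0.58 A into n5 (from n1)
Assemble and solve the 6×6 MNA system:
  V(n1)=-9.124  V(n2)=4.792  V(n3)=-8.822  V(n4)=4.868  V(n5)=5.094  V(n6)=1.091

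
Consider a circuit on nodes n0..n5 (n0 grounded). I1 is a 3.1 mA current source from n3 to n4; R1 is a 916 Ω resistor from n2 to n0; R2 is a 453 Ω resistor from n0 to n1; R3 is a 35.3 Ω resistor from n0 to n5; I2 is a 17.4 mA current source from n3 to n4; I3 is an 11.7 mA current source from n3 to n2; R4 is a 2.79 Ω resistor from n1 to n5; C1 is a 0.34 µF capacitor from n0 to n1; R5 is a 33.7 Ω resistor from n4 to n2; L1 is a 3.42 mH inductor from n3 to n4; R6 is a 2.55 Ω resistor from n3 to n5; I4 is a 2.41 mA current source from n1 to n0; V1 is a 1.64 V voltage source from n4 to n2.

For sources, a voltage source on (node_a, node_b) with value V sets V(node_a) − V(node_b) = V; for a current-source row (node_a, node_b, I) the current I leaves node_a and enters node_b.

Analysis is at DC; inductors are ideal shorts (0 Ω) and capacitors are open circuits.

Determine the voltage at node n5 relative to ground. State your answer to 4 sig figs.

Apply KCL at each of the 5 non-ground nodes and solve the resulting linear system.
Node n1: branches {R2, R4, C1, I4} → V_1 = -0.02586
Node n2: branches {R1, I3, R5, V1} → V_2 = -1.655
Node n3: branches {I1, I2, I3, L1, R6} → V_3 = -0.01468
Node n4: branches {I1, I2, R5, L1, V1} → V_4 = -0.01468
Node n5: branches {R3, R4, R6} → V_5 = -0.01929
Source currents: i(L1)=-0.03401, i(V1)=-0.06217

-0.01929 V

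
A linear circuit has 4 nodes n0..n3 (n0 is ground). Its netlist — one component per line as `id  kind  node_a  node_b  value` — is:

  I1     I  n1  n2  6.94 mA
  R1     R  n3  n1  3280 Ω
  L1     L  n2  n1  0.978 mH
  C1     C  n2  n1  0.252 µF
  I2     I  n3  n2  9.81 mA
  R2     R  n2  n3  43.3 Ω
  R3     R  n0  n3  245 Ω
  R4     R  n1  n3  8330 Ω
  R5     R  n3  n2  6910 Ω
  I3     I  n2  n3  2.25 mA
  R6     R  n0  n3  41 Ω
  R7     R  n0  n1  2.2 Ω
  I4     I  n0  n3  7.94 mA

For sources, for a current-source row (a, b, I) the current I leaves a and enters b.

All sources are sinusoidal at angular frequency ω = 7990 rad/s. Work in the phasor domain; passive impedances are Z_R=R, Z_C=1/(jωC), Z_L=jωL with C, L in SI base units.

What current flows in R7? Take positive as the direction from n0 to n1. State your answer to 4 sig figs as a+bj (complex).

MNA unknowns: 3 node voltages V₁..V_3
I1: z[1]−=0.00694, z[2]+=0.00694
R1: Y=0.0003049+0.000j on G[3,1]
L1: Y=0.000-0.1280j on G[2,1]
C1: Y=0.000+0.002013j on G[2,1]
I2: z[3]−=0.00981, z[2]+=0.00981
R2: Y=0.02309+0.000j on G[2,3]
R3: Y=0.004082+0.000j on G[0,3]
R4: Y=0.0001200+0.000j on G[1,3]
R5: Y=0.0001447+0.000j on G[3,2]
I3: z[2]−=0.00225, z[3]+=0.00225
R6: Y=0.02439+0.000j on G[0,3]
R7: Y=0.4545+0.000j on G[0,1]
I4: z[0]−=0.00794, z[3]+=0.00794
solve → V1=0.01623-0.003086j, V2=0.02755+0.1106j, V3=0.01970+0.04927j

-0.007379+0.001403j A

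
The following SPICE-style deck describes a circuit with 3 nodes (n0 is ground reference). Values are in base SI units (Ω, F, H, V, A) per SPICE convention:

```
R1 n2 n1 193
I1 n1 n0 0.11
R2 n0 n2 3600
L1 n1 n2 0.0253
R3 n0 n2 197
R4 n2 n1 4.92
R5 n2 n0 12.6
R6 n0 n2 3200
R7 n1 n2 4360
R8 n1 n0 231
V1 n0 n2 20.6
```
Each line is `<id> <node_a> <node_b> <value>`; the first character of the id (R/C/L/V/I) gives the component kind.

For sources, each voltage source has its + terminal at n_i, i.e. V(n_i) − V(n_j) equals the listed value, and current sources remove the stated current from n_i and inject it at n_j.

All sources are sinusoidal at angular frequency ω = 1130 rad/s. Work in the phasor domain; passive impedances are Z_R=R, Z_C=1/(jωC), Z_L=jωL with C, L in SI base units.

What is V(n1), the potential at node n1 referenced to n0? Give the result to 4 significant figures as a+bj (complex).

-20.70-0.01563j V

Apply KCL at each of the 2 non-ground nodes and solve the resulting linear system.
Node n1: branches {R1, I1, L1, R4, R7, R8} → V_1 = -20.70-0.01563j
Node n2: branches {R1, R2, L1, R3, R4, R5, R6, R7, V1} → V_2 = -20.60+0.000j
Source currents: i(V1)=-1.731-6.768e-05j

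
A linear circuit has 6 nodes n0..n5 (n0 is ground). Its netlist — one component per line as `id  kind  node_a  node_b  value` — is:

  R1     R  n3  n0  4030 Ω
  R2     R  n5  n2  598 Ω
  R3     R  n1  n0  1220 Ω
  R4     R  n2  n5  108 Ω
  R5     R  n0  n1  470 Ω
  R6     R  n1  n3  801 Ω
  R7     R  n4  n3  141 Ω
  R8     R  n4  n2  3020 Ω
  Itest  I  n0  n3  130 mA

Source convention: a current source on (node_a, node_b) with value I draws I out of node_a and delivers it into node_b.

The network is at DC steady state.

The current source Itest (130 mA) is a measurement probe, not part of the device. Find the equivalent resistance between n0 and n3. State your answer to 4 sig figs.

R_eq = 888.8 Ω

Element admittances at DC:
  Y(R1) = 0.0002481 S between n3,n0
  Y(R2) = 0.001672 S between n5,n2
  Y(R3) = 0.0008197 S between n1,n0
  Y(R4) = 0.009259 S between n2,n5
  Y(R5) = 0.002128 S between n0,n1
  Y(R6) = 0.001248 S between n1,n3
  Y(R7) = 0.007092 S between n4,n3
  Y(R8) = 0.0003311 S between n4,n2
  Itest: injects 0.13 A into n3 (from n0)
Assemble and solve the 5×5 MNA system:
  V(n1)=34.38  V(n2)=115.5  V(n3)=115.5  V(n4)=115.5  V(n5)=115.5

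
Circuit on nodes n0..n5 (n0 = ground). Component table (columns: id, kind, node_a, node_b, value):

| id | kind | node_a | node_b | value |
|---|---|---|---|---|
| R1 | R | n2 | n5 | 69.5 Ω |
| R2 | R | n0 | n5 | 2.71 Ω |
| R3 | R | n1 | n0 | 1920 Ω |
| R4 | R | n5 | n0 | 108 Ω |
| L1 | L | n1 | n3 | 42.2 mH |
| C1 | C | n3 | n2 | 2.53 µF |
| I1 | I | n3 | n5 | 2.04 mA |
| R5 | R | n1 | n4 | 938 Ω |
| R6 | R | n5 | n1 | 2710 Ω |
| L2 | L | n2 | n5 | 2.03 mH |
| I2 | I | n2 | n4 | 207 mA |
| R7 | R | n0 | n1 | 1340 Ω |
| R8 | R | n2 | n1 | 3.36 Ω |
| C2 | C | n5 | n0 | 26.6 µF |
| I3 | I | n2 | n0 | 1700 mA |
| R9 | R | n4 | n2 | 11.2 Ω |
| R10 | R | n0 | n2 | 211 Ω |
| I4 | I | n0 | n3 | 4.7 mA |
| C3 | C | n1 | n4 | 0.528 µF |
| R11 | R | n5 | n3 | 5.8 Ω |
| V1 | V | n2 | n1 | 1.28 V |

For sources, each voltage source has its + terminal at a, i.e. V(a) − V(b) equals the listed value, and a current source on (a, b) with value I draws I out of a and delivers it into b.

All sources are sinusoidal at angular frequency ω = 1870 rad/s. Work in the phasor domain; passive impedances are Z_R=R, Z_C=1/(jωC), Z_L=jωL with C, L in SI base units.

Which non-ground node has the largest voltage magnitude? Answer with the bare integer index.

Apply KCL at each of the 5 non-ground nodes and solve the resulting linear system.
Node n1: branches {R3, L1, R5, R6, R7, R8, C3, V1} → V_1 = -5.999-5.473j
Node n2: branches {R1, C1, L2, I2, R8, I3, R9, R10, V1} → V_2 = -4.719-5.473j
Node n3: branches {L1, C1, I1, I4, R11} → V_3 = -4.588+0.7546j
Node n4: branches {R5, I2, R9, C3} → V_4 = -2.444-5.512j
Node n5: branches {R1, R2, R4, I1, R6, L2, C2, R11} → V_5 = -4.317+0.6545j
Source currents: i(V1)=-0.4719+0.005217j

1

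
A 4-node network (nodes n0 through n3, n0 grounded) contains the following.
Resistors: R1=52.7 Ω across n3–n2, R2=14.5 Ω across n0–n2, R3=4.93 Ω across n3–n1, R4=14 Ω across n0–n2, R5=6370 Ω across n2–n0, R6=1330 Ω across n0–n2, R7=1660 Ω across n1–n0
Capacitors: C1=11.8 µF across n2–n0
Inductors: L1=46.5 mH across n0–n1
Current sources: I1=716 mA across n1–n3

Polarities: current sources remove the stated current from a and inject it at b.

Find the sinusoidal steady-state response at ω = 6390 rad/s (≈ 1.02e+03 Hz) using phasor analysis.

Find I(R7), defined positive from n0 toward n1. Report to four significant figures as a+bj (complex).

0.001982+0.0004131j A

MNA unknowns: 3 node voltages V₁..V_3
R1: Y=0.01898+0.000j on G[3,2]
R2: Y=0.06897+0.000j on G[0,2]
R3: Y=0.2028+0.000j on G[3,1]
R4: Y=0.07143+0.000j on G[0,2]
C1: Y=0.000+0.07540j on G[2,0]
L1: Y=0.000-0.003365j on G[0,1]
R5: Y=0.0001570+0.000j on G[2,0]
R6: Y=0.0007519+0.000j on G[0,2]
R7: Y=0.0006024+0.000j on G[1,0]
I1: z[1]−=0.716, z[3]+=0.716
solve → V1=-3.290-0.6857j, V2=-0.007705-0.07133j, V3=0.2184-0.6331j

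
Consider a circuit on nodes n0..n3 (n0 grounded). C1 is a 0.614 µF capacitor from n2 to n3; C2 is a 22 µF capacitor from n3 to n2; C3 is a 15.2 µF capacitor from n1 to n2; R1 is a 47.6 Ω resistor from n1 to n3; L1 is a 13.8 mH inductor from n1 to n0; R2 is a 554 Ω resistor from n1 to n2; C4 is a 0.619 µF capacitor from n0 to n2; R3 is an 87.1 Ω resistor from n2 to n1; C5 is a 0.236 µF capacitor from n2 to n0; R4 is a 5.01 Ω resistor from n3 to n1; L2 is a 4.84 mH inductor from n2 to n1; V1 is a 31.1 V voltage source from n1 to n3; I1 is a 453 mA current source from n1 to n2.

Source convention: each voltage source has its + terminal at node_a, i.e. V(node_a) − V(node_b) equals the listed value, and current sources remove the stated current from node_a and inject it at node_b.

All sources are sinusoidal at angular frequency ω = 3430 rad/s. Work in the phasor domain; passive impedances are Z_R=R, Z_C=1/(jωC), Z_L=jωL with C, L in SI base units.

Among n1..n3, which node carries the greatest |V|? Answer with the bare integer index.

2

Apply KCL at each of the 3 non-ground nodes and solve the resulting linear system.
Node n1: branches {C3, R1, L1, R2, R3, R4, L2, V1, I1} → V_1 = -4.988-1.911j
Node n2: branches {C1, C2, C3, R2, C4, R3, C5, L2, I1} → V_2 = -35.93-13.77j
Node n3: branches {C1, C2, R1, R4, V1} → V_3 = -36.09-1.911j
Source currents: i(V1)=-7.781-0.01227j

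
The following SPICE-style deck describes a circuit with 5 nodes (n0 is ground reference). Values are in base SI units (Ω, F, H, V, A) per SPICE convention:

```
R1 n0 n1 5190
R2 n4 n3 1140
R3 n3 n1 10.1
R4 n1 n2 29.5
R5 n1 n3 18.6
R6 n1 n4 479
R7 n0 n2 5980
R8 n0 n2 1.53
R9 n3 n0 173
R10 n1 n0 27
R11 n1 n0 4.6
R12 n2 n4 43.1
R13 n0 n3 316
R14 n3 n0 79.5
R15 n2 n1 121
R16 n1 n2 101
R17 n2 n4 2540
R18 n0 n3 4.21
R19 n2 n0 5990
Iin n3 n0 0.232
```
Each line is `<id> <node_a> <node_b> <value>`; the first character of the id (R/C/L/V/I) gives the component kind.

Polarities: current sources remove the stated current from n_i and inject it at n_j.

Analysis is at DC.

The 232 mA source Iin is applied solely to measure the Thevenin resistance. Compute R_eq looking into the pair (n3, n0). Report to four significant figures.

R_eq = 2.766 Ω

MNA unknowns: 4 node voltages V₁..V_4
R1: Y=0.0001927 on G[0,1]
R2: Y=0.0008772 on G[4,3]
R3: Y=0.09901 on G[3,1]
R4: Y=0.03390 on G[1,2]
R5: Y=0.05376 on G[1,3]
R6: Y=0.002088 on G[1,4]
R7: Y=0.0001672 on G[0,2]
R8: Y=0.6536 on G[0,2]
R9: Y=0.005780 on G[3,0]
R10: Y=0.03704 on G[1,0]
R11: Y=0.2174 on G[1,0]
R12: Y=0.02320 on G[2,4]
R13: Y=0.003165 on G[0,3]
R14: Y=0.01258 on G[3,0]
R15: Y=0.008264 on G[2,1]
R16: Y=0.009901 on G[1,2]
R17: Y=0.0003937 on G[2,4]
R18: Y=0.2375 on G[0,3]
R19: Y=0.0001669 on G[2,0]
Iin: z[3]−=0.232, z[0]+=0.232
solve → V1=-0.2146, V2=-0.01703, V3=-0.6417, V4=-0.05319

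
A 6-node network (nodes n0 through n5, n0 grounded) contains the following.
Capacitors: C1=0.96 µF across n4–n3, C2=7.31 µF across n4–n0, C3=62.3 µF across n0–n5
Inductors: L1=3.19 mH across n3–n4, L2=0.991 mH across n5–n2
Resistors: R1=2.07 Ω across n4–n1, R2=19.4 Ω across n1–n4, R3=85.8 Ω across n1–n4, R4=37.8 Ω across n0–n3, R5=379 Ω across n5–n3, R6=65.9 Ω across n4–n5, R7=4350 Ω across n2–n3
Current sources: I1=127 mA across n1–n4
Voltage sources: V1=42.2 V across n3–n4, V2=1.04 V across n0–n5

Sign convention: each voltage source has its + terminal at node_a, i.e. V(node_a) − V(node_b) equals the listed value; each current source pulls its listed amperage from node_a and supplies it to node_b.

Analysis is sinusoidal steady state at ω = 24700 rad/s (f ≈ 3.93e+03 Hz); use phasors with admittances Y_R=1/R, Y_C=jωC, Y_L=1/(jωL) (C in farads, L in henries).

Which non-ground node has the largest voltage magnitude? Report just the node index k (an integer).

MNA unknowns: 5 node voltages V₁..V_5 plus 2 source currents (V1, V2)
C1: Y=0.000+0.02371j on G[4,3]
L1: Y=0.000-0.01269j on G[3,4]
R1: Y=0.4831+0.000j on G[4,1]
R2: Y=0.05155+0.000j on G[1,4]
I1: z[1]−=0.127, z[4]+=0.127
R3: Y=0.01166+0.000j on G[1,4]
L2: Y=0.000-0.04085j on G[5,2]
C2: Y=0.000+0.1806j on G[4,0]
C3: Y=0.000+1.539j on G[0,5]
R4: Y=0.02646+0.000j on G[0,3]
R5: Y=0.002639+0.000j on G[5,3]
R6: Y=0.01517+0.000j on G[4,5]
R7: Y=0.0002299+0.000j on G[2,3]
V1: row V3−V4=42.2, i_V1 at 3,4
V2: row V0−V5=1.04, i_V2 at 0,5
solve → V1=-1.849+6.559j, V2=-1.076+0.2344j, V3=40.58+6.559j, V4=-1.616+6.559j, V5=-1.040+0.000j
aux → i_V1=-1.193-0.6573j, i_V2=-0.1107-1.719j

3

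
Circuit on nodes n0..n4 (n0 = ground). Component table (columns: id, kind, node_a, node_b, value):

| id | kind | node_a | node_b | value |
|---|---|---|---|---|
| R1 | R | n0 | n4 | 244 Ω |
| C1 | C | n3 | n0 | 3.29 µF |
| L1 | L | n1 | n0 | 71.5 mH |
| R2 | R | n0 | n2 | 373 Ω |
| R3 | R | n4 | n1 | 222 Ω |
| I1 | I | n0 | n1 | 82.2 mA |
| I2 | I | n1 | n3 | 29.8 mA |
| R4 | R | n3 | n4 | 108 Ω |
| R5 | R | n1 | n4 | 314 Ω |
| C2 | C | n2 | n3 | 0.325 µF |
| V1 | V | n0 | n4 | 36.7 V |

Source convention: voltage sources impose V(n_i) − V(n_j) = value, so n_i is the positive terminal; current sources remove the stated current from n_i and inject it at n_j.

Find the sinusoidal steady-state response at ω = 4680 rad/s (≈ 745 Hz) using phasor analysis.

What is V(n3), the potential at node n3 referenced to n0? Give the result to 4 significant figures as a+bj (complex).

Apply KCL at each of the 4 non-ground nodes and solve the resulting linear system.
Node n1: branches {L1, R3, I1, I2, R5} → V_1 = -25.96-10.09j
Node n2: branches {R2, C2} → V_2 = -7.928-0.1874j
Node n3: branches {C1, I2, R4, C2} → V_3 = -8.259+13.79j
Node n4: branches {R1, R3, R4, R5, V1} → V_4 = -36.70+0.000j
Source currents: i(V1)=-0.4963-0.05007j

-8.259+13.79j V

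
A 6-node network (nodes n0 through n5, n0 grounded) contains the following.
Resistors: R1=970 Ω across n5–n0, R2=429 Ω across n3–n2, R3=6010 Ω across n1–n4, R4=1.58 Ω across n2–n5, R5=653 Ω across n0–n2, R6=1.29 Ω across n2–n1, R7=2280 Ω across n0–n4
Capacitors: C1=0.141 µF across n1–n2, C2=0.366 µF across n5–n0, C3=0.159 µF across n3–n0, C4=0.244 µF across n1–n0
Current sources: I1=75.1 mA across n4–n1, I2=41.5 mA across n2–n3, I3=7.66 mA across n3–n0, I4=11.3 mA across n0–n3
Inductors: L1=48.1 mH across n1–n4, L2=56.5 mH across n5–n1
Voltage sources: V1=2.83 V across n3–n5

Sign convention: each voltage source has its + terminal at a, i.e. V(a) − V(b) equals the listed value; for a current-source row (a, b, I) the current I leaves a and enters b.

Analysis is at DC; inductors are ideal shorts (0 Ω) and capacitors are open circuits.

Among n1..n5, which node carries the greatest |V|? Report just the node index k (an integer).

MNA unknowns: 5 node voltages V₁..V_5 plus 3 source currents (L1, L2, V1)
R1: Y=0.001031 on G[5,0]
C1: Y=0.000 on G[1,2]
I1: z[4]−=0.0751, z[1]+=0.0751
R2: Y=0.002331 on G[3,2]
R3: Y=0.0001664 on G[1,4]
I2: z[2]−=0.0415, z[3]+=0.0415
R4: Y=0.6329 on G[2,5]
L1: row V1−V4=0, i_L1 at 1,4
R5: Y=0.001531 on G[0,2]
C2: Y=0.000 on G[5,0]
C3: Y=0.000 on G[3,0]
R6: Y=0.7752 on G[2,1]
L2: row V5−V1=0, i_L2 at 5,1
I3: z[3]−=0.00766, z[0]+=0.00766
I4: z[0]−=0.0113, z[3]+=0.0113
C4: Y=0.000 on G[1,0]
R7: Y=0.0004386 on G[0,4]
V1: row V3−V5=2.83, i_V1 at 3,5
solve → V1=1.226, V2=1.200, V3=4.056, V4=1.226, V5=1.226
aux → i_L1=0.07564, i_L2=0.02073, i_V1=0.03848

3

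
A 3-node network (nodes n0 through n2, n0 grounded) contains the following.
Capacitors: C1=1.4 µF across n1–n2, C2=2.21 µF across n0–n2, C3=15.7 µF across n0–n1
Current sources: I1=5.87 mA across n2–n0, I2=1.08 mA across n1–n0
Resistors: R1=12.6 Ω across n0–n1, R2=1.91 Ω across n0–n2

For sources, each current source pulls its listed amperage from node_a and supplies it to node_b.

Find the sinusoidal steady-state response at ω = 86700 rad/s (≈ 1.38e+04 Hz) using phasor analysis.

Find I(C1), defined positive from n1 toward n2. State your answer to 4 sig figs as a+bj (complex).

MNA unknowns: 2 node voltages V₁..V_2
C1: Y=0.000+0.1214j on G[1,2]
I1: z[2]−=0.00587, z[0]+=0.00587
R1: Y=0.07937+0.000j on G[0,1]
R2: Y=0.5236+0.000j on G[0,2]
C2: Y=0.000+0.1916j on G[0,2]
C3: Y=0.000+1.361j on G[0,1]
I2: z[1]−=0.00108, z[0]+=0.00108
solve → V1=-0.0007562+0.001091j, V2=-0.008523+0.004920j

0.0004648+0.0009428j A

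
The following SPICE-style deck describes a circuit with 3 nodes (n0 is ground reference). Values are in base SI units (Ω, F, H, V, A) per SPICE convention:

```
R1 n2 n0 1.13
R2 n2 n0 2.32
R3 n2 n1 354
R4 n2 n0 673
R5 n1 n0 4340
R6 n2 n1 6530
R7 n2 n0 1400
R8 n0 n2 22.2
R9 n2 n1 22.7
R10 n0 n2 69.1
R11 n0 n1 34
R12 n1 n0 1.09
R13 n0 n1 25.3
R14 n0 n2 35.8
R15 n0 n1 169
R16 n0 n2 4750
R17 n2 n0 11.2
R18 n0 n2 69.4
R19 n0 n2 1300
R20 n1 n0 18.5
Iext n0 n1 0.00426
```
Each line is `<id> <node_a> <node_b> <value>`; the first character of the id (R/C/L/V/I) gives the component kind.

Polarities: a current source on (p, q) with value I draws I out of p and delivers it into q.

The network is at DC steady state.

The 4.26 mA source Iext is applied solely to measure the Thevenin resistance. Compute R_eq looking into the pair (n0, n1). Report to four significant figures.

R_eq = 0.9156 Ω

Element admittances at DC:
  Y(R1) = 0.8850 S between n2,n0
  Y(R2) = 0.4310 S between n2,n0
  Y(R3) = 0.002825 S between n2,n1
  Y(R4) = 0.001486 S between n2,n0
  Y(R5) = 0.0002304 S between n1,n0
  Y(R6) = 0.0001531 S between n2,n1
  Y(R7) = 0.0007143 S between n2,n0
  Y(R8) = 0.04505 S between n0,n2
  Y(R9) = 0.04405 S between n2,n1
  Y(R10) = 0.01447 S between n0,n2
  Y(R11) = 0.02941 S between n0,n1
  Y(R12) = 0.9174 S between n1,n0
  Y(R13) = 0.03953 S between n0,n1
  Y(R14) = 0.02793 S between n0,n2
  Y(R15) = 0.005917 S between n0,n1
  Y(R16) = 0.0002105 S between n0,n2
  Y(R17) = 0.08929 S between n2,n0
  Y(R18) = 0.01441 S between n0,n2
  Y(R19) = 0.0007692 S between n0,n2
  Y(R20) = 0.05405 S between n1,n0
  Iext: injects 0.00426 A into n1 (from n0)
Assemble and solve the 2×2 MNA system:
  V(n1)=0.003900  V(n2)=0.0001178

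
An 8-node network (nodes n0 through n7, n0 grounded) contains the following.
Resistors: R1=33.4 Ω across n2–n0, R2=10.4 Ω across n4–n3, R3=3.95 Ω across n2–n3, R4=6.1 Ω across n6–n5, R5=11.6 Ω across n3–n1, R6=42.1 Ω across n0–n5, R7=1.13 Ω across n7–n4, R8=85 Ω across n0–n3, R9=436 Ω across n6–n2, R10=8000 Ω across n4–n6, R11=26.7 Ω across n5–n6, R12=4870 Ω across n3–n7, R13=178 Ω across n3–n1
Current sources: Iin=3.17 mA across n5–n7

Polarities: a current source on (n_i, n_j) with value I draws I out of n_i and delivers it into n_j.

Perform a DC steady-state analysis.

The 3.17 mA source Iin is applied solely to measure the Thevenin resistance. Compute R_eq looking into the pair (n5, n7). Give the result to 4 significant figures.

Apply KCL at each of the 7 non-ground nodes and solve the resulting linear system.
Node n1: branches {R5, R13} → V_1 = 0.07217
Node n2: branches {R1, R3, R9} → V_2 = 0.06311
Node n3: branches {R2, R3, R5, R8, R12, R13} → V_3 = 0.07217
Node n4: branches {R2, R7, R10} → V_4 = 0.1048
Node n5: branches {R4, R6, R11, Iin} → V_5 = -0.1153
Node n6: branches {R4, R9, R10, R11} → V_6 = -0.1131
Node n7: branches {R7, R12, Iin} → V_7 = 0.1083

R_eq = 70.55 Ω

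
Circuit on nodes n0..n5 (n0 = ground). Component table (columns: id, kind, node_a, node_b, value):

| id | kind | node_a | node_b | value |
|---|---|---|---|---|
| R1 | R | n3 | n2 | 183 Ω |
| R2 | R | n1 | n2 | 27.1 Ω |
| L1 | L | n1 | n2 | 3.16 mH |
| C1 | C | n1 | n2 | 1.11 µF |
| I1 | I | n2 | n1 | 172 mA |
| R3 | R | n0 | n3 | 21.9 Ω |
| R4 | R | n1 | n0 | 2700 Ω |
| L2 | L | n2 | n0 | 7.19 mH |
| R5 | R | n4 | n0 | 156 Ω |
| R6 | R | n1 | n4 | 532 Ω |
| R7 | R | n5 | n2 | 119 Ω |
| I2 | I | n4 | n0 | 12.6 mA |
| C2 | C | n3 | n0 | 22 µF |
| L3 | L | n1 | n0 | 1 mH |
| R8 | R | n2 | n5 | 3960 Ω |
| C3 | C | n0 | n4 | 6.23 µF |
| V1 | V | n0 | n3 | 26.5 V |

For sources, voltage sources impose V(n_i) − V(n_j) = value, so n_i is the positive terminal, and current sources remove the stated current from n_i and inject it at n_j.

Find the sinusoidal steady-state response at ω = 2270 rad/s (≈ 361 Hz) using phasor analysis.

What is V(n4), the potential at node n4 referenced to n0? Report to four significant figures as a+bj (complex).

Apply KCL at each of the 5 non-ground nodes and solve the resulting linear system.
Node n1: branches {R2, L1, C1, I1, R4, R6, L3} → V_1 = 0.01982-0.1040j
Node n2: branches {R1, R2, L1, C1, I1, L2, R7, R8} → V_2 = -0.3092-1.601j
Node n3: branches {R1, R3, C2, V1} → V_3 = -26.50+0.000j
Node n4: branches {R5, R6, I2, C3} → V_4 = -0.3978+0.6551j
Node n5: branches {R7, R8} → V_5 = -0.3092-1.601j
Source currents: i(V1)=-1.353-1.315j

-0.3978+0.6551j V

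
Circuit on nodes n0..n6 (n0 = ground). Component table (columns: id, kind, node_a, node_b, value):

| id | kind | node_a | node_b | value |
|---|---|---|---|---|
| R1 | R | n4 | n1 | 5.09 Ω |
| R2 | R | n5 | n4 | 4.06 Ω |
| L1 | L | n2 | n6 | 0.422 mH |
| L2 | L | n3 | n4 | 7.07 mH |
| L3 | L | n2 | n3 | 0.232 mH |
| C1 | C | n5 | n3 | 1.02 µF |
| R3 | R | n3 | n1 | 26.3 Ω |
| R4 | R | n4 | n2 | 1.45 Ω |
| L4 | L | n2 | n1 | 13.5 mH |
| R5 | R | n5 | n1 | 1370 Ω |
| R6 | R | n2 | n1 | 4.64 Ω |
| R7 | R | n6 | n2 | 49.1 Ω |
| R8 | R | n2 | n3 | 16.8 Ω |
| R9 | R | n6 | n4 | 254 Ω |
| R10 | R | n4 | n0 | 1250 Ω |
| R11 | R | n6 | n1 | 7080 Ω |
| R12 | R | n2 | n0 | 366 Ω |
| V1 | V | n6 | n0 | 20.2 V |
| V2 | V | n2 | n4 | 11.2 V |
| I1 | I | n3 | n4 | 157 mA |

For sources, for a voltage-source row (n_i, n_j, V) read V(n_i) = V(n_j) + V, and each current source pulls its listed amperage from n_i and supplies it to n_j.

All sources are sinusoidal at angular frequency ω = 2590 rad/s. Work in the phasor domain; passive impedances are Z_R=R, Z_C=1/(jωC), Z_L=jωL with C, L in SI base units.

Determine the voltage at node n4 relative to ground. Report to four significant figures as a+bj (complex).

8.999-0.01922j V

Apply KCL at each of the 6 non-ground nodes and solve the resulting linear system.
Node n1: branches {R1, R3, L4, R5, R6, R11} → V_1 = 15.29-0.3455j
Node n2: branches {L1, L3, R4, L4, R6, R7, R8, R12, V2} → V_2 = 20.20-0.01922j
Node n3: branches {L2, L3, C1, R3, R8, I1} → V_3 = 19.86-0.2001j
Node n4: branches {R1, R2, L2, R4, R9, R10, V2, I1} → V_4 = 8.999-0.01922j
Node n5: branches {R2, C1, R5} → V_5 = 9.021+0.09570j
Node n6: branches {L1, R7, R9, R11, V1} → V_6 = 20.20+0.000j
Source currents: i(V1)=-0.06239+6.789e-05j, i(V2)=-9.150+0.6287j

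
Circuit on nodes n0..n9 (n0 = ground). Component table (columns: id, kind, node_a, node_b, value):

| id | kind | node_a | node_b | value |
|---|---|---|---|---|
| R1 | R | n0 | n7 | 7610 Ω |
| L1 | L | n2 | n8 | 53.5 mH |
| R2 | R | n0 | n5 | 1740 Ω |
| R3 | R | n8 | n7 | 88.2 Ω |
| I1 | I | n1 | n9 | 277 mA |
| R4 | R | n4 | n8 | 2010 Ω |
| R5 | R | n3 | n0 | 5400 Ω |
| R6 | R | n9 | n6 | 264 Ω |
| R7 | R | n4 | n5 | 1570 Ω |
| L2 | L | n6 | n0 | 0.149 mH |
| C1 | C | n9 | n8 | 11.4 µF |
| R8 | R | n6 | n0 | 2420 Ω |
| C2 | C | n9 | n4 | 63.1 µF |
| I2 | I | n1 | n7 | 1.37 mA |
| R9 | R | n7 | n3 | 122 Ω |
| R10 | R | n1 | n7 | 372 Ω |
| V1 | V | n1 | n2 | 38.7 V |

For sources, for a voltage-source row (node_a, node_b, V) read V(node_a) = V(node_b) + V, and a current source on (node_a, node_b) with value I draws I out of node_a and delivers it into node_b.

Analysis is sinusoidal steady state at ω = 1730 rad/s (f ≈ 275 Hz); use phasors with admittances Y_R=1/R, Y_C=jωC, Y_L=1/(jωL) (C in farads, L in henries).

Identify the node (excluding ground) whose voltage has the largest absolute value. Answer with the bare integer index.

Element admittances at ω=1730 rad/s:
  Y(R1) = 0.0001314+0.000j S between n0,n7
  Y(L1) = 0.000-0.01080j S between n2,n8
  Y(R2) = 0.0005747+0.000j S between n0,n5
  Y(R3) = 0.01134+0.000j S between n8,n7
  I1: injects 0.277 A into n9 (from n1)
  Y(R4) = 0.0004975+0.000j S between n4,n8
  Y(R5) = 0.0001852+0.000j S between n3,n0
  Y(R6) = 0.003788+0.000j S between n9,n6
  Y(R7) = 0.0006369+0.000j S between n4,n5
  Y(L2) = 0.000-3.879j S between n6,n0
  Y(C1) = 0.000+0.01972j S between n9,n8
  Y(R8) = 0.0004132+0.000j S between n6,n0
  Y(C2) = 0.000+0.1092j S between n9,n4
  I2: injects 0.00137 A into n7 (from n1)
  Y(R9) = 0.008197+0.000j S between n7,n3
  Y(R10) = 0.002688+0.000j S between n1,n7
  V1: constraint V(n1)−V(n2) = 38.7
Assemble and solve the 10×10 MNA system:
  V(n1)=31.37-18.69j  V(n2)=-7.326-18.69j  V(n3)=5.166+7.061j  V(n4)=-0.3422-0.5507j  V(n5)=-0.1799-0.2895j  V(n6)=0.0005387-0.0003990j  V(n7)=5.283+7.220j  V(n8)=-0.8785+13.56j  V(n9)=-0.4080-0.5522j
  i(V1)=-0.3485+0.06966j

1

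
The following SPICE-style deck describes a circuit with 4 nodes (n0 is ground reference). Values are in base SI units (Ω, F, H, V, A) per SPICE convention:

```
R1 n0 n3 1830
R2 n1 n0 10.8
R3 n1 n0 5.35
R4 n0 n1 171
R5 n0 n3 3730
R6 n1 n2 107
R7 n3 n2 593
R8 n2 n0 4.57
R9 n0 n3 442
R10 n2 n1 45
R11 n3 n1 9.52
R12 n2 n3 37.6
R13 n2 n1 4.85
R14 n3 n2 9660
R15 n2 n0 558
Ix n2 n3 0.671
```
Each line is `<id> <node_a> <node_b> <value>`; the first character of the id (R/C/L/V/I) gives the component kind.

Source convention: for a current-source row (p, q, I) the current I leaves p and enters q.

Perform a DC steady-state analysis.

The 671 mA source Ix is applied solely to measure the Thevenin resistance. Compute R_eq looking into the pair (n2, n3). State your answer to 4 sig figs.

R_eq = 8.918 Ω

MNA unknowns: 3 node voltages V₁..V_3
R1: Y=0.0005464 on G[0,3]
R2: Y=0.09259 on G[1,0]
R3: Y=0.1869 on G[1,0]
R4: Y=0.005848 on G[0,1]
R5: Y=0.0002681 on G[0,3]
R6: Y=0.009346 on G[1,2]
R7: Y=0.001686 on G[3,2]
R8: Y=0.2188 on G[2,0]
R9: Y=0.002262 on G[0,3]
R10: Y=0.02222 on G[2,1]
R11: Y=0.1050 on G[3,1]
R12: Y=0.02660 on G[2,3]
R13: Y=0.2062 on G[2,1]
R14: Y=0.0001035 on G[3,2]
R15: Y=0.001792 on G[2,0]
Ix: z[2]−=0.671, z[3]+=0.671
solve → V1=0.5634, V2=-0.8011, V3=5.183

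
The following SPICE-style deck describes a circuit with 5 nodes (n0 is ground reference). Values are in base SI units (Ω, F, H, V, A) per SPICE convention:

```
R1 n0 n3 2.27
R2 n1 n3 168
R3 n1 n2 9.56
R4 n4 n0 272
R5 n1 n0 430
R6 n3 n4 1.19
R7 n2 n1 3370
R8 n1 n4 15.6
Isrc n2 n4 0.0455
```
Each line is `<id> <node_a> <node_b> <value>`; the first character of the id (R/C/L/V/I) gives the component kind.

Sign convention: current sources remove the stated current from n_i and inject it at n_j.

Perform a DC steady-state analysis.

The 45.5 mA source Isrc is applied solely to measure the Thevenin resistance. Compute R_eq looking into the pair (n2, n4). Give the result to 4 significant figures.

R_eq = 23.37 Ω

MNA unknowns: 4 node voltages V₁..V_4
R1: Y=0.4405 on G[0,3]
R2: Y=0.005952 on G[1,3]
R3: Y=0.1046 on G[1,2]
R4: Y=0.003676 on G[4,0]
R5: Y=0.002326 on G[1,0]
R6: Y=0.8403 on G[3,4]
R7: Y=0.0002967 on G[2,1]
R8: Y=0.06410 on G[1,4]
Isrc: z[2]−=0.0455, z[4]+=0.0455
solve → V1=-0.6201, V2=-1.054, V3=0.003196, V4=0.009287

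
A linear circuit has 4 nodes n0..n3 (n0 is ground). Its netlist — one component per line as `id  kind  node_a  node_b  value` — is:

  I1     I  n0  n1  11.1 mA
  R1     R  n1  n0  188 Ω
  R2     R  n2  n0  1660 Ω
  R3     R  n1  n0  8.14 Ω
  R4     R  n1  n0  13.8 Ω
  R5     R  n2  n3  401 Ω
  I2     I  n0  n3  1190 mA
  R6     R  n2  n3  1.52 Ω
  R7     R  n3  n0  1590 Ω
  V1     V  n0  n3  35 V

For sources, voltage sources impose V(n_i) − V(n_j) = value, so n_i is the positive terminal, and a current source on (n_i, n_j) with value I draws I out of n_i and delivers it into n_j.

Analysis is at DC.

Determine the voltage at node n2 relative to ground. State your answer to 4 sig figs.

MNA unknowns: 3 node voltages V₁..V_3 plus 1 source current (V1)
I1: z[0]−=0.0111, z[1]+=0.0111
R1: Y=0.005319 on G[1,0]
R2: Y=0.0006024 on G[2,0]
R3: Y=0.1229 on G[1,0]
R4: Y=0.07246 on G[1,0]
R5: Y=0.002494 on G[2,3]
I2: z[0]−=1.19, z[3]+=1.19
R6: Y=0.6579 on G[2,3]
R7: Y=0.0006289 on G[3,0]
V1: row V0−V3=35, i_V1 at 0,3
solve → V1=0.05532, V2=-34.97, V3=-35.00
aux → i_V1=-1.233

-34.97 V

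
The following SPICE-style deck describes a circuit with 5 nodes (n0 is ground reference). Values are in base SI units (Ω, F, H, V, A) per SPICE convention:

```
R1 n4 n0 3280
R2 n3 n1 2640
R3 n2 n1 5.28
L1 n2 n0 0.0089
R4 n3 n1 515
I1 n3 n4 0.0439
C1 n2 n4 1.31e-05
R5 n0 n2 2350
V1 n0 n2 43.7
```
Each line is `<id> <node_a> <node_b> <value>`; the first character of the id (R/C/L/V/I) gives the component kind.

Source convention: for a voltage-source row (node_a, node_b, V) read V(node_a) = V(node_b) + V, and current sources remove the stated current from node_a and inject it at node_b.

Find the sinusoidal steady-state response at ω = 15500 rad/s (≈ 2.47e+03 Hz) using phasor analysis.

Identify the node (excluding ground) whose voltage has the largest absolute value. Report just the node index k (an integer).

Apply KCL at each of the 4 non-ground nodes and solve the resulting linear system.
Node n1: branches {R2, R3, R4} → V_1 = -43.93+0.000j
Node n2: branches {R3, L1, C1, R5, V1} → V_2 = -43.70+0.000j
Node n3: branches {R2, R4, I1} → V_3 = -62.85+0.000j
Node n4: branches {R1, I1, C1} → V_4 = -43.70-0.2818j
Source currents: i(V1)=-0.03192+0.3167j

3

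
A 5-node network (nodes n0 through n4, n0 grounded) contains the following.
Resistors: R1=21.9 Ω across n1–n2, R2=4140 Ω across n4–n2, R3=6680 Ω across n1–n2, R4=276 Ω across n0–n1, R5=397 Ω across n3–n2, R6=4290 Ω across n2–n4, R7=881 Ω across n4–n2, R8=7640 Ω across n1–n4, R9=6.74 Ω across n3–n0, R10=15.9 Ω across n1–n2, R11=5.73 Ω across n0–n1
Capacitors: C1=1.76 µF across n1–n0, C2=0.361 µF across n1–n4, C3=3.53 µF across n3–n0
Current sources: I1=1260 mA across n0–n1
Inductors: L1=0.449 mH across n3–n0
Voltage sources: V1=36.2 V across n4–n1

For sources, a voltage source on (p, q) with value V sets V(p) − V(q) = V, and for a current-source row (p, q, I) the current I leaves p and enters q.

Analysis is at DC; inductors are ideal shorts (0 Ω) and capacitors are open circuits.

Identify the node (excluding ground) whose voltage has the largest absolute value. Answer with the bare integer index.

Apply KCL at each of the 4 non-ground nodes and solve the resulting linear system.
Node n1: branches {R1, R3, C1, I1, R4, R8, R10, C2, R11, V1} → V_1 = 6.969
Node n2: branches {R1, R2, R3, R5, R6, R7, R10} → V_2 = 7.330
Node n3: branches {R5, R9, L1, C3} → V_3 = 0.000
Node n4: branches {R2, R6, R7, R8, C2, V1} → V_4 = 43.17
Source currents: i(L1)=0.01846, i(V1)=-0.06243

4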